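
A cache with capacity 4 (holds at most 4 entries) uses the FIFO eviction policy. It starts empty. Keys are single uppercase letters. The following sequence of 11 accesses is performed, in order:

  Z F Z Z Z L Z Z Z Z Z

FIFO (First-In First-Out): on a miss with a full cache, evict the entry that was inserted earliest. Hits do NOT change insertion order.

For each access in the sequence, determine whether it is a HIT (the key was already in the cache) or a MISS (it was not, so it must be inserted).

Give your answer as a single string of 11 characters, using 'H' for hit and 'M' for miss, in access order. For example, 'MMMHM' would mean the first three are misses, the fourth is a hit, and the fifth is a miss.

Answer: MMHHHMHHHHH

Derivation:
FIFO simulation (capacity=4):
  1. access Z: MISS. Cache (old->new): [Z]
  2. access F: MISS. Cache (old->new): [Z F]
  3. access Z: HIT. Cache (old->new): [Z F]
  4. access Z: HIT. Cache (old->new): [Z F]
  5. access Z: HIT. Cache (old->new): [Z F]
  6. access L: MISS. Cache (old->new): [Z F L]
  7. access Z: HIT. Cache (old->new): [Z F L]
  8. access Z: HIT. Cache (old->new): [Z F L]
  9. access Z: HIT. Cache (old->new): [Z F L]
  10. access Z: HIT. Cache (old->new): [Z F L]
  11. access Z: HIT. Cache (old->new): [Z F L]
Total: 8 hits, 3 misses, 0 evictions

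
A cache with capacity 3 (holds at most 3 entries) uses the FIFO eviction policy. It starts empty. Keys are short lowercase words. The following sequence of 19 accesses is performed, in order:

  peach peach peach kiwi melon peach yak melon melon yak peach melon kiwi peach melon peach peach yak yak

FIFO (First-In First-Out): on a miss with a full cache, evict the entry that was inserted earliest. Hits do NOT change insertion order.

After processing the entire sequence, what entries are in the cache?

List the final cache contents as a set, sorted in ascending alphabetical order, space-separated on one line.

Answer: kiwi melon yak

Derivation:
FIFO simulation (capacity=3):
  1. access peach: MISS. Cache (old->new): [peach]
  2. access peach: HIT. Cache (old->new): [peach]
  3. access peach: HIT. Cache (old->new): [peach]
  4. access kiwi: MISS. Cache (old->new): [peach kiwi]
  5. access melon: MISS. Cache (old->new): [peach kiwi melon]
  6. access peach: HIT. Cache (old->new): [peach kiwi melon]
  7. access yak: MISS, evict peach. Cache (old->new): [kiwi melon yak]
  8. access melon: HIT. Cache (old->new): [kiwi melon yak]
  9. access melon: HIT. Cache (old->new): [kiwi melon yak]
  10. access yak: HIT. Cache (old->new): [kiwi melon yak]
  11. access peach: MISS, evict kiwi. Cache (old->new): [melon yak peach]
  12. access melon: HIT. Cache (old->new): [melon yak peach]
  13. access kiwi: MISS, evict melon. Cache (old->new): [yak peach kiwi]
  14. access peach: HIT. Cache (old->new): [yak peach kiwi]
  15. access melon: MISS, evict yak. Cache (old->new): [peach kiwi melon]
  16. access peach: HIT. Cache (old->new): [peach kiwi melon]
  17. access peach: HIT. Cache (old->new): [peach kiwi melon]
  18. access yak: MISS, evict peach. Cache (old->new): [kiwi melon yak]
  19. access yak: HIT. Cache (old->new): [kiwi melon yak]
Total: 11 hits, 8 misses, 5 evictions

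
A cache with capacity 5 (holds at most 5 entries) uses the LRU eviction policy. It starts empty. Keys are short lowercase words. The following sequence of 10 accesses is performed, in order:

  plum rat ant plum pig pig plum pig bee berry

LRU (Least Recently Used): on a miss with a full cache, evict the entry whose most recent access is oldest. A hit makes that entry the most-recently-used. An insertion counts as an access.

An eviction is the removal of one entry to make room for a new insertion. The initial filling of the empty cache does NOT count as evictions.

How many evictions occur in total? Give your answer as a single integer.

Answer: 1

Derivation:
LRU simulation (capacity=5):
  1. access plum: MISS. Cache (LRU->MRU): [plum]
  2. access rat: MISS. Cache (LRU->MRU): [plum rat]
  3. access ant: MISS. Cache (LRU->MRU): [plum rat ant]
  4. access plum: HIT. Cache (LRU->MRU): [rat ant plum]
  5. access pig: MISS. Cache (LRU->MRU): [rat ant plum pig]
  6. access pig: HIT. Cache (LRU->MRU): [rat ant plum pig]
  7. access plum: HIT. Cache (LRU->MRU): [rat ant pig plum]
  8. access pig: HIT. Cache (LRU->MRU): [rat ant plum pig]
  9. access bee: MISS. Cache (LRU->MRU): [rat ant plum pig bee]
  10. access berry: MISS, evict rat. Cache (LRU->MRU): [ant plum pig bee berry]
Total: 4 hits, 6 misses, 1 evictions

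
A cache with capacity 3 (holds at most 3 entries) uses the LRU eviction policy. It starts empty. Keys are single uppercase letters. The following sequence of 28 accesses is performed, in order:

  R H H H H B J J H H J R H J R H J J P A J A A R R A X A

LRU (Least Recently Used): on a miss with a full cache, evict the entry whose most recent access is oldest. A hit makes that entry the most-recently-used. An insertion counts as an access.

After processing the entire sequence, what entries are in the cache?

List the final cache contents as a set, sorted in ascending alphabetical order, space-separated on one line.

LRU simulation (capacity=3):
  1. access R: MISS. Cache (LRU->MRU): [R]
  2. access H: MISS. Cache (LRU->MRU): [R H]
  3. access H: HIT. Cache (LRU->MRU): [R H]
  4. access H: HIT. Cache (LRU->MRU): [R H]
  5. access H: HIT. Cache (LRU->MRU): [R H]
  6. access B: MISS. Cache (LRU->MRU): [R H B]
  7. access J: MISS, evict R. Cache (LRU->MRU): [H B J]
  8. access J: HIT. Cache (LRU->MRU): [H B J]
  9. access H: HIT. Cache (LRU->MRU): [B J H]
  10. access H: HIT. Cache (LRU->MRU): [B J H]
  11. access J: HIT. Cache (LRU->MRU): [B H J]
  12. access R: MISS, evict B. Cache (LRU->MRU): [H J R]
  13. access H: HIT. Cache (LRU->MRU): [J R H]
  14. access J: HIT. Cache (LRU->MRU): [R H J]
  15. access R: HIT. Cache (LRU->MRU): [H J R]
  16. access H: HIT. Cache (LRU->MRU): [J R H]
  17. access J: HIT. Cache (LRU->MRU): [R H J]
  18. access J: HIT. Cache (LRU->MRU): [R H J]
  19. access P: MISS, evict R. Cache (LRU->MRU): [H J P]
  20. access A: MISS, evict H. Cache (LRU->MRU): [J P A]
  21. access J: HIT. Cache (LRU->MRU): [P A J]
  22. access A: HIT. Cache (LRU->MRU): [P J A]
  23. access A: HIT. Cache (LRU->MRU): [P J A]
  24. access R: MISS, evict P. Cache (LRU->MRU): [J A R]
  25. access R: HIT. Cache (LRU->MRU): [J A R]
  26. access A: HIT. Cache (LRU->MRU): [J R A]
  27. access X: MISS, evict J. Cache (LRU->MRU): [R A X]
  28. access A: HIT. Cache (LRU->MRU): [R X A]
Total: 19 hits, 9 misses, 6 evictions

Answer: A R X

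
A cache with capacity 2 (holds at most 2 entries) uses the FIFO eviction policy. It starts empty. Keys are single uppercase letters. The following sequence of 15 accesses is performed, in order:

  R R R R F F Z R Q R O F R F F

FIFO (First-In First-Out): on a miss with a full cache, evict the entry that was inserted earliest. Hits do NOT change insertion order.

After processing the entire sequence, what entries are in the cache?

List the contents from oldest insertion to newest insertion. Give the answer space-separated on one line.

FIFO simulation (capacity=2):
  1. access R: MISS. Cache (old->new): [R]
  2. access R: HIT. Cache (old->new): [R]
  3. access R: HIT. Cache (old->new): [R]
  4. access R: HIT. Cache (old->new): [R]
  5. access F: MISS. Cache (old->new): [R F]
  6. access F: HIT. Cache (old->new): [R F]
  7. access Z: MISS, evict R. Cache (old->new): [F Z]
  8. access R: MISS, evict F. Cache (old->new): [Z R]
  9. access Q: MISS, evict Z. Cache (old->new): [R Q]
  10. access R: HIT. Cache (old->new): [R Q]
  11. access O: MISS, evict R. Cache (old->new): [Q O]
  12. access F: MISS, evict Q. Cache (old->new): [O F]
  13. access R: MISS, evict O. Cache (old->new): [F R]
  14. access F: HIT. Cache (old->new): [F R]
  15. access F: HIT. Cache (old->new): [F R]
Total: 7 hits, 8 misses, 6 evictions

Answer: F R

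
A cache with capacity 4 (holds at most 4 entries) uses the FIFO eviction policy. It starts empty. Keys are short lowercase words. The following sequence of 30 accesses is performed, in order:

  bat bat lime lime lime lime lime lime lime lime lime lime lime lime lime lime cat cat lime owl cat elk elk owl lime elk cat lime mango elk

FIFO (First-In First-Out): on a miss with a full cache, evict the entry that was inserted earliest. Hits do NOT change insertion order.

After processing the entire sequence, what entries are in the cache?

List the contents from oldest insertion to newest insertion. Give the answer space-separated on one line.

Answer: cat owl elk mango

Derivation:
FIFO simulation (capacity=4):
  1. access bat: MISS. Cache (old->new): [bat]
  2. access bat: HIT. Cache (old->new): [bat]
  3. access lime: MISS. Cache (old->new): [bat lime]
  4. access lime: HIT. Cache (old->new): [bat lime]
  5. access lime: HIT. Cache (old->new): [bat lime]
  6. access lime: HIT. Cache (old->new): [bat lime]
  7. access lime: HIT. Cache (old->new): [bat lime]
  8. access lime: HIT. Cache (old->new): [bat lime]
  9. access lime: HIT. Cache (old->new): [bat lime]
  10. access lime: HIT. Cache (old->new): [bat lime]
  11. access lime: HIT. Cache (old->new): [bat lime]
  12. access lime: HIT. Cache (old->new): [bat lime]
  13. access lime: HIT. Cache (old->new): [bat lime]
  14. access lime: HIT. Cache (old->new): [bat lime]
  15. access lime: HIT. Cache (old->new): [bat lime]
  16. access lime: HIT. Cache (old->new): [bat lime]
  17. access cat: MISS. Cache (old->new): [bat lime cat]
  18. access cat: HIT. Cache (old->new): [bat lime cat]
  19. access lime: HIT. Cache (old->new): [bat lime cat]
  20. access owl: MISS. Cache (old->new): [bat lime cat owl]
  21. access cat: HIT. Cache (old->new): [bat lime cat owl]
  22. access elk: MISS, evict bat. Cache (old->new): [lime cat owl elk]
  23. access elk: HIT. Cache (old->new): [lime cat owl elk]
  24. access owl: HIT. Cache (old->new): [lime cat owl elk]
  25. access lime: HIT. Cache (old->new): [lime cat owl elk]
  26. access elk: HIT. Cache (old->new): [lime cat owl elk]
  27. access cat: HIT. Cache (old->new): [lime cat owl elk]
  28. access lime: HIT. Cache (old->new): [lime cat owl elk]
  29. access mango: MISS, evict lime. Cache (old->new): [cat owl elk mango]
  30. access elk: HIT. Cache (old->new): [cat owl elk mango]
Total: 24 hits, 6 misses, 2 evictions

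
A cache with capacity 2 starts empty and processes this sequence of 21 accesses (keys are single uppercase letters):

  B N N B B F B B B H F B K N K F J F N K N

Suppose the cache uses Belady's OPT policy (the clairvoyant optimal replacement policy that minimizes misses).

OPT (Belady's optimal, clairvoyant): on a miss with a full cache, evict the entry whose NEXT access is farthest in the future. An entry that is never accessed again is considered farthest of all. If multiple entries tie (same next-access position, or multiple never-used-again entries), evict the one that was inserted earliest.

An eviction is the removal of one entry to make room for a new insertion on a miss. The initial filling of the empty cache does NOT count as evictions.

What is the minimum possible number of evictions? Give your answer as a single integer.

Answer: 9

Derivation:
OPT (Belady) simulation (capacity=2):
  1. access B: MISS. Cache: [B]
  2. access N: MISS. Cache: [B N]
  3. access N: HIT. Next use of N: step 14. Cache: [B N]
  4. access B: HIT. Next use of B: step 5. Cache: [B N]
  5. access B: HIT. Next use of B: step 7. Cache: [B N]
  6. access F: MISS, evict N (next use: step 14). Cache: [B F]
  7. access B: HIT. Next use of B: step 8. Cache: [B F]
  8. access B: HIT. Next use of B: step 9. Cache: [B F]
  9. access B: HIT. Next use of B: step 12. Cache: [B F]
  10. access H: MISS, evict B (next use: step 12). Cache: [F H]
  11. access F: HIT. Next use of F: step 16. Cache: [F H]
  12. access B: MISS, evict H (next use: never). Cache: [F B]
  13. access K: MISS, evict B (next use: never). Cache: [F K]
  14. access N: MISS, evict F (next use: step 16). Cache: [K N]
  15. access K: HIT. Next use of K: step 20. Cache: [K N]
  16. access F: MISS, evict K (next use: step 20). Cache: [N F]
  17. access J: MISS, evict N (next use: step 19). Cache: [F J]
  18. access F: HIT. Next use of F: never. Cache: [F J]
  19. access N: MISS, evict F (next use: never). Cache: [J N]
  20. access K: MISS, evict J (next use: never). Cache: [N K]
  21. access N: HIT. Next use of N: never. Cache: [N K]
Total: 10 hits, 11 misses, 9 evictions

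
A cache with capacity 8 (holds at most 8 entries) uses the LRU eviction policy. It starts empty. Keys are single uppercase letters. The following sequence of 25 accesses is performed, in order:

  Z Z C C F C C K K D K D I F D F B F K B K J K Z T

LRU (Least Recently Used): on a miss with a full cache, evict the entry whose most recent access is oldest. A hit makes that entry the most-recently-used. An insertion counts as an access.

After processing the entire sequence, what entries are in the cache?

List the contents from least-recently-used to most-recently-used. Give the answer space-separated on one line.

Answer: I D F B J K Z T

Derivation:
LRU simulation (capacity=8):
  1. access Z: MISS. Cache (LRU->MRU): [Z]
  2. access Z: HIT. Cache (LRU->MRU): [Z]
  3. access C: MISS. Cache (LRU->MRU): [Z C]
  4. access C: HIT. Cache (LRU->MRU): [Z C]
  5. access F: MISS. Cache (LRU->MRU): [Z C F]
  6. access C: HIT. Cache (LRU->MRU): [Z F C]
  7. access C: HIT. Cache (LRU->MRU): [Z F C]
  8. access K: MISS. Cache (LRU->MRU): [Z F C K]
  9. access K: HIT. Cache (LRU->MRU): [Z F C K]
  10. access D: MISS. Cache (LRU->MRU): [Z F C K D]
  11. access K: HIT. Cache (LRU->MRU): [Z F C D K]
  12. access D: HIT. Cache (LRU->MRU): [Z F C K D]
  13. access I: MISS. Cache (LRU->MRU): [Z F C K D I]
  14. access F: HIT. Cache (LRU->MRU): [Z C K D I F]
  15. access D: HIT. Cache (LRU->MRU): [Z C K I F D]
  16. access F: HIT. Cache (LRU->MRU): [Z C K I D F]
  17. access B: MISS. Cache (LRU->MRU): [Z C K I D F B]
  18. access F: HIT. Cache (LRU->MRU): [Z C K I D B F]
  19. access K: HIT. Cache (LRU->MRU): [Z C I D B F K]
  20. access B: HIT. Cache (LRU->MRU): [Z C I D F K B]
  21. access K: HIT. Cache (LRU->MRU): [Z C I D F B K]
  22. access J: MISS. Cache (LRU->MRU): [Z C I D F B K J]
  23. access K: HIT. Cache (LRU->MRU): [Z C I D F B J K]
  24. access Z: HIT. Cache (LRU->MRU): [C I D F B J K Z]
  25. access T: MISS, evict C. Cache (LRU->MRU): [I D F B J K Z T]
Total: 16 hits, 9 misses, 1 evictions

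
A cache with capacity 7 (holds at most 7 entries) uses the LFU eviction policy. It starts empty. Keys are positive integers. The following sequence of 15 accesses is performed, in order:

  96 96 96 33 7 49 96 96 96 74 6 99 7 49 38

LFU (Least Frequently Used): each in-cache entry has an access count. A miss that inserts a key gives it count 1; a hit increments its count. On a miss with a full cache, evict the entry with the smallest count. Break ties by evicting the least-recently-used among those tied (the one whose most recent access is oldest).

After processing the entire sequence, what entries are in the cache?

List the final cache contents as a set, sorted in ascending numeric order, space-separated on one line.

LFU simulation (capacity=7):
  1. access 96: MISS. Cache: [96(c=1)]
  2. access 96: HIT, count now 2. Cache: [96(c=2)]
  3. access 96: HIT, count now 3. Cache: [96(c=3)]
  4. access 33: MISS. Cache: [33(c=1) 96(c=3)]
  5. access 7: MISS. Cache: [33(c=1) 7(c=1) 96(c=3)]
  6. access 49: MISS. Cache: [33(c=1) 7(c=1) 49(c=1) 96(c=3)]
  7. access 96: HIT, count now 4. Cache: [33(c=1) 7(c=1) 49(c=1) 96(c=4)]
  8. access 96: HIT, count now 5. Cache: [33(c=1) 7(c=1) 49(c=1) 96(c=5)]
  9. access 96: HIT, count now 6. Cache: [33(c=1) 7(c=1) 49(c=1) 96(c=6)]
  10. access 74: MISS. Cache: [33(c=1) 7(c=1) 49(c=1) 74(c=1) 96(c=6)]
  11. access 6: MISS. Cache: [33(c=1) 7(c=1) 49(c=1) 74(c=1) 6(c=1) 96(c=6)]
  12. access 99: MISS. Cache: [33(c=1) 7(c=1) 49(c=1) 74(c=1) 6(c=1) 99(c=1) 96(c=6)]
  13. access 7: HIT, count now 2. Cache: [33(c=1) 49(c=1) 74(c=1) 6(c=1) 99(c=1) 7(c=2) 96(c=6)]
  14. access 49: HIT, count now 2. Cache: [33(c=1) 74(c=1) 6(c=1) 99(c=1) 7(c=2) 49(c=2) 96(c=6)]
  15. access 38: MISS, evict 33(c=1). Cache: [74(c=1) 6(c=1) 99(c=1) 38(c=1) 7(c=2) 49(c=2) 96(c=6)]
Total: 7 hits, 8 misses, 1 evictions

Answer: 6 7 38 49 74 96 99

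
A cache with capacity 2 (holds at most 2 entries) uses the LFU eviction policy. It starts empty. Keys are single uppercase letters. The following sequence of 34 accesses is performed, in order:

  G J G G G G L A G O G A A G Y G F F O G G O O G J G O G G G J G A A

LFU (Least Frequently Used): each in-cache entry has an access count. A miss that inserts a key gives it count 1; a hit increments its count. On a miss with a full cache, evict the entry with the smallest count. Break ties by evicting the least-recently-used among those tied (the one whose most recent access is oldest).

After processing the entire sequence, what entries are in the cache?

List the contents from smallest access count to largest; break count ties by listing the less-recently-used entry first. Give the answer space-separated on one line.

Answer: A G

Derivation:
LFU simulation (capacity=2):
  1. access G: MISS. Cache: [G(c=1)]
  2. access J: MISS. Cache: [G(c=1) J(c=1)]
  3. access G: HIT, count now 2. Cache: [J(c=1) G(c=2)]
  4. access G: HIT, count now 3. Cache: [J(c=1) G(c=3)]
  5. access G: HIT, count now 4. Cache: [J(c=1) G(c=4)]
  6. access G: HIT, count now 5. Cache: [J(c=1) G(c=5)]
  7. access L: MISS, evict J(c=1). Cache: [L(c=1) G(c=5)]
  8. access A: MISS, evict L(c=1). Cache: [A(c=1) G(c=5)]
  9. access G: HIT, count now 6. Cache: [A(c=1) G(c=6)]
  10. access O: MISS, evict A(c=1). Cache: [O(c=1) G(c=6)]
  11. access G: HIT, count now 7. Cache: [O(c=1) G(c=7)]
  12. access A: MISS, evict O(c=1). Cache: [A(c=1) G(c=7)]
  13. access A: HIT, count now 2. Cache: [A(c=2) G(c=7)]
  14. access G: HIT, count now 8. Cache: [A(c=2) G(c=8)]
  15. access Y: MISS, evict A(c=2). Cache: [Y(c=1) G(c=8)]
  16. access G: HIT, count now 9. Cache: [Y(c=1) G(c=9)]
  17. access F: MISS, evict Y(c=1). Cache: [F(c=1) G(c=9)]
  18. access F: HIT, count now 2. Cache: [F(c=2) G(c=9)]
  19. access O: MISS, evict F(c=2). Cache: [O(c=1) G(c=9)]
  20. access G: HIT, count now 10. Cache: [O(c=1) G(c=10)]
  21. access G: HIT, count now 11. Cache: [O(c=1) G(c=11)]
  22. access O: HIT, count now 2. Cache: [O(c=2) G(c=11)]
  23. access O: HIT, count now 3. Cache: [O(c=3) G(c=11)]
  24. access G: HIT, count now 12. Cache: [O(c=3) G(c=12)]
  25. access J: MISS, evict O(c=3). Cache: [J(c=1) G(c=12)]
  26. access G: HIT, count now 13. Cache: [J(c=1) G(c=13)]
  27. access O: MISS, evict J(c=1). Cache: [O(c=1) G(c=13)]
  28. access G: HIT, count now 14. Cache: [O(c=1) G(c=14)]
  29. access G: HIT, count now 15. Cache: [O(c=1) G(c=15)]
  30. access G: HIT, count now 16. Cache: [O(c=1) G(c=16)]
  31. access J: MISS, evict O(c=1). Cache: [J(c=1) G(c=16)]
  32. access G: HIT, count now 17. Cache: [J(c=1) G(c=17)]
  33. access A: MISS, evict J(c=1). Cache: [A(c=1) G(c=17)]
  34. access A: HIT, count now 2. Cache: [A(c=2) G(c=17)]
Total: 21 hits, 13 misses, 11 evictions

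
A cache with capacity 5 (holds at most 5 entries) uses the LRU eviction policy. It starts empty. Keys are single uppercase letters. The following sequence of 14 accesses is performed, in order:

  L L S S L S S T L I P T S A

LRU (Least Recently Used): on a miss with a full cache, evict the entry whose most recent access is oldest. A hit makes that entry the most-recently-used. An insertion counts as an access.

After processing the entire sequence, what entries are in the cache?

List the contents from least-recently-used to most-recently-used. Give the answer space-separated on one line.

LRU simulation (capacity=5):
  1. access L: MISS. Cache (LRU->MRU): [L]
  2. access L: HIT. Cache (LRU->MRU): [L]
  3. access S: MISS. Cache (LRU->MRU): [L S]
  4. access S: HIT. Cache (LRU->MRU): [L S]
  5. access L: HIT. Cache (LRU->MRU): [S L]
  6. access S: HIT. Cache (LRU->MRU): [L S]
  7. access S: HIT. Cache (LRU->MRU): [L S]
  8. access T: MISS. Cache (LRU->MRU): [L S T]
  9. access L: HIT. Cache (LRU->MRU): [S T L]
  10. access I: MISS. Cache (LRU->MRU): [S T L I]
  11. access P: MISS. Cache (LRU->MRU): [S T L I P]
  12. access T: HIT. Cache (LRU->MRU): [S L I P T]
  13. access S: HIT. Cache (LRU->MRU): [L I P T S]
  14. access A: MISS, evict L. Cache (LRU->MRU): [I P T S A]
Total: 8 hits, 6 misses, 1 evictions

Answer: I P T S A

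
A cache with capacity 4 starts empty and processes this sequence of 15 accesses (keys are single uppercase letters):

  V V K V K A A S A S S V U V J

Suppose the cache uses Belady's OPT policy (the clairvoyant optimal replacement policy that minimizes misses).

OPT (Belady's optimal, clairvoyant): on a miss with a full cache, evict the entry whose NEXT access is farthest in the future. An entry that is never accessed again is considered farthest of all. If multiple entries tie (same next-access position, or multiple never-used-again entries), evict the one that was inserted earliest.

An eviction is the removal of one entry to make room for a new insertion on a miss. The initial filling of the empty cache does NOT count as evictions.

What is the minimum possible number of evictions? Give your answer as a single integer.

OPT (Belady) simulation (capacity=4):
  1. access V: MISS. Cache: [V]
  2. access V: HIT. Next use of V: step 4. Cache: [V]
  3. access K: MISS. Cache: [V K]
  4. access V: HIT. Next use of V: step 12. Cache: [V K]
  5. access K: HIT. Next use of K: never. Cache: [V K]
  6. access A: MISS. Cache: [V K A]
  7. access A: HIT. Next use of A: step 9. Cache: [V K A]
  8. access S: MISS. Cache: [V K A S]
  9. access A: HIT. Next use of A: never. Cache: [V K A S]
  10. access S: HIT. Next use of S: step 11. Cache: [V K A S]
  11. access S: HIT. Next use of S: never. Cache: [V K A S]
  12. access V: HIT. Next use of V: step 14. Cache: [V K A S]
  13. access U: MISS, evict K (next use: never). Cache: [V A S U]
  14. access V: HIT. Next use of V: never. Cache: [V A S U]
  15. access J: MISS, evict V (next use: never). Cache: [A S U J]
Total: 9 hits, 6 misses, 2 evictions

Answer: 2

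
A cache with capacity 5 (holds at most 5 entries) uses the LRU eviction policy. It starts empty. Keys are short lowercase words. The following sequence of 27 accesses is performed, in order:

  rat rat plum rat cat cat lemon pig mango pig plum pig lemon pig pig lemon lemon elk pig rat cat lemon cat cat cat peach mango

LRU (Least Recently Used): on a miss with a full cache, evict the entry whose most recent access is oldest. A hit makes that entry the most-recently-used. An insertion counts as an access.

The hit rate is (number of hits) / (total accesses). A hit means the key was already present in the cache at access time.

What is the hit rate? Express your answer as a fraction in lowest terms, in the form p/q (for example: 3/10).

Answer: 5/9

Derivation:
LRU simulation (capacity=5):
  1. access rat: MISS. Cache (LRU->MRU): [rat]
  2. access rat: HIT. Cache (LRU->MRU): [rat]
  3. access plum: MISS. Cache (LRU->MRU): [rat plum]
  4. access rat: HIT. Cache (LRU->MRU): [plum rat]
  5. access cat: MISS. Cache (LRU->MRU): [plum rat cat]
  6. access cat: HIT. Cache (LRU->MRU): [plum rat cat]
  7. access lemon: MISS. Cache (LRU->MRU): [plum rat cat lemon]
  8. access pig: MISS. Cache (LRU->MRU): [plum rat cat lemon pig]
  9. access mango: MISS, evict plum. Cache (LRU->MRU): [rat cat lemon pig mango]
  10. access pig: HIT. Cache (LRU->MRU): [rat cat lemon mango pig]
  11. access plum: MISS, evict rat. Cache (LRU->MRU): [cat lemon mango pig plum]
  12. access pig: HIT. Cache (LRU->MRU): [cat lemon mango plum pig]
  13. access lemon: HIT. Cache (LRU->MRU): [cat mango plum pig lemon]
  14. access pig: HIT. Cache (LRU->MRU): [cat mango plum lemon pig]
  15. access pig: HIT. Cache (LRU->MRU): [cat mango plum lemon pig]
  16. access lemon: HIT. Cache (LRU->MRU): [cat mango plum pig lemon]
  17. access lemon: HIT. Cache (LRU->MRU): [cat mango plum pig lemon]
  18. access elk: MISS, evict cat. Cache (LRU->MRU): [mango plum pig lemon elk]
  19. access pig: HIT. Cache (LRU->MRU): [mango plum lemon elk pig]
  20. access rat: MISS, evict mango. Cache (LRU->MRU): [plum lemon elk pig rat]
  21. access cat: MISS, evict plum. Cache (LRU->MRU): [lemon elk pig rat cat]
  22. access lemon: HIT. Cache (LRU->MRU): [elk pig rat cat lemon]
  23. access cat: HIT. Cache (LRU->MRU): [elk pig rat lemon cat]
  24. access cat: HIT. Cache (LRU->MRU): [elk pig rat lemon cat]
  25. access cat: HIT. Cache (LRU->MRU): [elk pig rat lemon cat]
  26. access peach: MISS, evict elk. Cache (LRU->MRU): [pig rat lemon cat peach]
  27. access mango: MISS, evict pig. Cache (LRU->MRU): [rat lemon cat peach mango]
Total: 15 hits, 12 misses, 7 evictions

Hit rate = 15/27 = 5/9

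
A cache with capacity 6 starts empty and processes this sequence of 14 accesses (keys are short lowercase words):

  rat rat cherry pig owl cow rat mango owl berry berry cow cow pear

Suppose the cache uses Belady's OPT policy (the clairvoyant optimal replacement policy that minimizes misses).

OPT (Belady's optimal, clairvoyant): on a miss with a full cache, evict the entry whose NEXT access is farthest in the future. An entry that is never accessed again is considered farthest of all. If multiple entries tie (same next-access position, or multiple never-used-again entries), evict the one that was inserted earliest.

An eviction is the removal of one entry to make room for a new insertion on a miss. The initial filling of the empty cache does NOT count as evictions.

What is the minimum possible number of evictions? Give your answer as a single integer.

OPT (Belady) simulation (capacity=6):
  1. access rat: MISS. Cache: [rat]
  2. access rat: HIT. Next use of rat: step 7. Cache: [rat]
  3. access cherry: MISS. Cache: [rat cherry]
  4. access pig: MISS. Cache: [rat cherry pig]
  5. access owl: MISS. Cache: [rat cherry pig owl]
  6. access cow: MISS. Cache: [rat cherry pig owl cow]
  7. access rat: HIT. Next use of rat: never. Cache: [rat cherry pig owl cow]
  8. access mango: MISS. Cache: [rat cherry pig owl cow mango]
  9. access owl: HIT. Next use of owl: never. Cache: [rat cherry pig owl cow mango]
  10. access berry: MISS, evict rat (next use: never). Cache: [cherry pig owl cow mango berry]
  11. access berry: HIT. Next use of berry: never. Cache: [cherry pig owl cow mango berry]
  12. access cow: HIT. Next use of cow: step 13. Cache: [cherry pig owl cow mango berry]
  13. access cow: HIT. Next use of cow: never. Cache: [cherry pig owl cow mango berry]
  14. access pear: MISS, evict cherry (next use: never). Cache: [pig owl cow mango berry pear]
Total: 6 hits, 8 misses, 2 evictions

Answer: 2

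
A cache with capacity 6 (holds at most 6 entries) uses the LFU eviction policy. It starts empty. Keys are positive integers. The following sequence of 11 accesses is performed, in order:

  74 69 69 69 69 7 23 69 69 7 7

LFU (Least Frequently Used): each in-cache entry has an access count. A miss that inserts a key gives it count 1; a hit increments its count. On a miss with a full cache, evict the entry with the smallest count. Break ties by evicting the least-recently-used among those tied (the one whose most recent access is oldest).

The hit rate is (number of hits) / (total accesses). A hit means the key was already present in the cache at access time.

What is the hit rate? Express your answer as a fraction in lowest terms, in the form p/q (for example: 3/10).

Answer: 7/11

Derivation:
LFU simulation (capacity=6):
  1. access 74: MISS. Cache: [74(c=1)]
  2. access 69: MISS. Cache: [74(c=1) 69(c=1)]
  3. access 69: HIT, count now 2. Cache: [74(c=1) 69(c=2)]
  4. access 69: HIT, count now 3. Cache: [74(c=1) 69(c=3)]
  5. access 69: HIT, count now 4. Cache: [74(c=1) 69(c=4)]
  6. access 7: MISS. Cache: [74(c=1) 7(c=1) 69(c=4)]
  7. access 23: MISS. Cache: [74(c=1) 7(c=1) 23(c=1) 69(c=4)]
  8. access 69: HIT, count now 5. Cache: [74(c=1) 7(c=1) 23(c=1) 69(c=5)]
  9. access 69: HIT, count now 6. Cache: [74(c=1) 7(c=1) 23(c=1) 69(c=6)]
  10. access 7: HIT, count now 2. Cache: [74(c=1) 23(c=1) 7(c=2) 69(c=6)]
  11. access 7: HIT, count now 3. Cache: [74(c=1) 23(c=1) 7(c=3) 69(c=6)]
Total: 7 hits, 4 misses, 0 evictions

Hit rate = 7/11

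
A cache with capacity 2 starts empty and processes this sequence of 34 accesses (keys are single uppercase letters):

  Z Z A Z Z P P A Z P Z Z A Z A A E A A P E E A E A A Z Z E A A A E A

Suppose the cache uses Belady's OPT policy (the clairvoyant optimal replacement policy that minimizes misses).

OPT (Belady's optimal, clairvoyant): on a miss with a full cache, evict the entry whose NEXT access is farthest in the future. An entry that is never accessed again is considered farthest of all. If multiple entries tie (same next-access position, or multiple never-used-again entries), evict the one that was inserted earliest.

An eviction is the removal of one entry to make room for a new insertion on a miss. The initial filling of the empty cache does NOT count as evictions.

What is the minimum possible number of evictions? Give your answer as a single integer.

Answer: 8

Derivation:
OPT (Belady) simulation (capacity=2):
  1. access Z: MISS. Cache: [Z]
  2. access Z: HIT. Next use of Z: step 4. Cache: [Z]
  3. access A: MISS. Cache: [Z A]
  4. access Z: HIT. Next use of Z: step 5. Cache: [Z A]
  5. access Z: HIT. Next use of Z: step 9. Cache: [Z A]
  6. access P: MISS, evict Z (next use: step 9). Cache: [A P]
  7. access P: HIT. Next use of P: step 10. Cache: [A P]
  8. access A: HIT. Next use of A: step 13. Cache: [A P]
  9. access Z: MISS, evict A (next use: step 13). Cache: [P Z]
  10. access P: HIT. Next use of P: step 20. Cache: [P Z]
  11. access Z: HIT. Next use of Z: step 12. Cache: [P Z]
  12. access Z: HIT. Next use of Z: step 14. Cache: [P Z]
  13. access A: MISS, evict P (next use: step 20). Cache: [Z A]
  14. access Z: HIT. Next use of Z: step 27. Cache: [Z A]
  15. access A: HIT. Next use of A: step 16. Cache: [Z A]
  16. access A: HIT. Next use of A: step 18. Cache: [Z A]
  17. access E: MISS, evict Z (next use: step 27). Cache: [A E]
  18. access A: HIT. Next use of A: step 19. Cache: [A E]
  19. access A: HIT. Next use of A: step 23. Cache: [A E]
  20. access P: MISS, evict A (next use: step 23). Cache: [E P]
  21. access E: HIT. Next use of E: step 22. Cache: [E P]
  22. access E: HIT. Next use of E: step 24. Cache: [E P]
  23. access A: MISS, evict P (next use: never). Cache: [E A]
  24. access E: HIT. Next use of E: step 29. Cache: [E A]
  25. access A: HIT. Next use of A: step 26. Cache: [E A]
  26. access A: HIT. Next use of A: step 30. Cache: [E A]
  27. access Z: MISS, evict A (next use: step 30). Cache: [E Z]
  28. access Z: HIT. Next use of Z: never. Cache: [E Z]
  29. access E: HIT. Next use of E: step 33. Cache: [E Z]
  30. access A: MISS, evict Z (next use: never). Cache: [E A]
  31. access A: HIT. Next use of A: step 32. Cache: [E A]
  32. access A: HIT. Next use of A: step 34. Cache: [E A]
  33. access E: HIT. Next use of E: never. Cache: [E A]
  34. access A: HIT. Next use of A: never. Cache: [E A]
Total: 24 hits, 10 misses, 8 evictions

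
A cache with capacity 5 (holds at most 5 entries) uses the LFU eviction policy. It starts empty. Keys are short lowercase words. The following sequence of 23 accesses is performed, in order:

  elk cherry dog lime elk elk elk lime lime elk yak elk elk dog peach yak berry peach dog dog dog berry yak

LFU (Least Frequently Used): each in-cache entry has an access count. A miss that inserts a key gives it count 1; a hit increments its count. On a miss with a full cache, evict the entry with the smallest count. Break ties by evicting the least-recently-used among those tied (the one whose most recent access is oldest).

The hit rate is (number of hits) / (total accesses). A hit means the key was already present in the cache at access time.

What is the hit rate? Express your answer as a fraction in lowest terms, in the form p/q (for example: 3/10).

LFU simulation (capacity=5):
  1. access elk: MISS. Cache: [elk(c=1)]
  2. access cherry: MISS. Cache: [elk(c=1) cherry(c=1)]
  3. access dog: MISS. Cache: [elk(c=1) cherry(c=1) dog(c=1)]
  4. access lime: MISS. Cache: [elk(c=1) cherry(c=1) dog(c=1) lime(c=1)]
  5. access elk: HIT, count now 2. Cache: [cherry(c=1) dog(c=1) lime(c=1) elk(c=2)]
  6. access elk: HIT, count now 3. Cache: [cherry(c=1) dog(c=1) lime(c=1) elk(c=3)]
  7. access elk: HIT, count now 4. Cache: [cherry(c=1) dog(c=1) lime(c=1) elk(c=4)]
  8. access lime: HIT, count now 2. Cache: [cherry(c=1) dog(c=1) lime(c=2) elk(c=4)]
  9. access lime: HIT, count now 3. Cache: [cherry(c=1) dog(c=1) lime(c=3) elk(c=4)]
  10. access elk: HIT, count now 5. Cache: [cherry(c=1) dog(c=1) lime(c=3) elk(c=5)]
  11. access yak: MISS. Cache: [cherry(c=1) dog(c=1) yak(c=1) lime(c=3) elk(c=5)]
  12. access elk: HIT, count now 6. Cache: [cherry(c=1) dog(c=1) yak(c=1) lime(c=3) elk(c=6)]
  13. access elk: HIT, count now 7. Cache: [cherry(c=1) dog(c=1) yak(c=1) lime(c=3) elk(c=7)]
  14. access dog: HIT, count now 2. Cache: [cherry(c=1) yak(c=1) dog(c=2) lime(c=3) elk(c=7)]
  15. access peach: MISS, evict cherry(c=1). Cache: [yak(c=1) peach(c=1) dog(c=2) lime(c=3) elk(c=7)]
  16. access yak: HIT, count now 2. Cache: [peach(c=1) dog(c=2) yak(c=2) lime(c=3) elk(c=7)]
  17. access berry: MISS, evict peach(c=1). Cache: [berry(c=1) dog(c=2) yak(c=2) lime(c=3) elk(c=7)]
  18. access peach: MISS, evict berry(c=1). Cache: [peach(c=1) dog(c=2) yak(c=2) lime(c=3) elk(c=7)]
  19. access dog: HIT, count now 3. Cache: [peach(c=1) yak(c=2) lime(c=3) dog(c=3) elk(c=7)]
  20. access dog: HIT, count now 4. Cache: [peach(c=1) yak(c=2) lime(c=3) dog(c=4) elk(c=7)]
  21. access dog: HIT, count now 5. Cache: [peach(c=1) yak(c=2) lime(c=3) dog(c=5) elk(c=7)]
  22. access berry: MISS, evict peach(c=1). Cache: [berry(c=1) yak(c=2) lime(c=3) dog(c=5) elk(c=7)]
  23. access yak: HIT, count now 3. Cache: [berry(c=1) lime(c=3) yak(c=3) dog(c=5) elk(c=7)]
Total: 14 hits, 9 misses, 4 evictions

Hit rate = 14/23

Answer: 14/23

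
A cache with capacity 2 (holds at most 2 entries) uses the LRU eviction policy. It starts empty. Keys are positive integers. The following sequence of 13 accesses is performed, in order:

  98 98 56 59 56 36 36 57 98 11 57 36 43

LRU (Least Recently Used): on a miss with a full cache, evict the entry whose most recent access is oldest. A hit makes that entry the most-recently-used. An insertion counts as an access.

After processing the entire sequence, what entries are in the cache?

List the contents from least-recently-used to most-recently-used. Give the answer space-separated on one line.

Answer: 36 43

Derivation:
LRU simulation (capacity=2):
  1. access 98: MISS. Cache (LRU->MRU): [98]
  2. access 98: HIT. Cache (LRU->MRU): [98]
  3. access 56: MISS. Cache (LRU->MRU): [98 56]
  4. access 59: MISS, evict 98. Cache (LRU->MRU): [56 59]
  5. access 56: HIT. Cache (LRU->MRU): [59 56]
  6. access 36: MISS, evict 59. Cache (LRU->MRU): [56 36]
  7. access 36: HIT. Cache (LRU->MRU): [56 36]
  8. access 57: MISS, evict 56. Cache (LRU->MRU): [36 57]
  9. access 98: MISS, evict 36. Cache (LRU->MRU): [57 98]
  10. access 11: MISS, evict 57. Cache (LRU->MRU): [98 11]
  11. access 57: MISS, evict 98. Cache (LRU->MRU): [11 57]
  12. access 36: MISS, evict 11. Cache (LRU->MRU): [57 36]
  13. access 43: MISS, evict 57. Cache (LRU->MRU): [36 43]
Total: 3 hits, 10 misses, 8 evictions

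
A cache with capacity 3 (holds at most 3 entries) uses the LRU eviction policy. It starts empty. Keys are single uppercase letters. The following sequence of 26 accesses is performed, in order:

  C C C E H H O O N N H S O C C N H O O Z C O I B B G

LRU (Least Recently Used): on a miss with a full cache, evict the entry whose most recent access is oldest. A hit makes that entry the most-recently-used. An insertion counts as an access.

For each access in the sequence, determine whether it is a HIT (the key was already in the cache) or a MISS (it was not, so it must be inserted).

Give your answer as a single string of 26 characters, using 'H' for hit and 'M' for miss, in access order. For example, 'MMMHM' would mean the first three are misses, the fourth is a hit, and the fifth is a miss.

Answer: MHHMMHMHMHHMMMHMMMHMMHMMHM

Derivation:
LRU simulation (capacity=3):
  1. access C: MISS. Cache (LRU->MRU): [C]
  2. access C: HIT. Cache (LRU->MRU): [C]
  3. access C: HIT. Cache (LRU->MRU): [C]
  4. access E: MISS. Cache (LRU->MRU): [C E]
  5. access H: MISS. Cache (LRU->MRU): [C E H]
  6. access H: HIT. Cache (LRU->MRU): [C E H]
  7. access O: MISS, evict C. Cache (LRU->MRU): [E H O]
  8. access O: HIT. Cache (LRU->MRU): [E H O]
  9. access N: MISS, evict E. Cache (LRU->MRU): [H O N]
  10. access N: HIT. Cache (LRU->MRU): [H O N]
  11. access H: HIT. Cache (LRU->MRU): [O N H]
  12. access S: MISS, evict O. Cache (LRU->MRU): [N H S]
  13. access O: MISS, evict N. Cache (LRU->MRU): [H S O]
  14. access C: MISS, evict H. Cache (LRU->MRU): [S O C]
  15. access C: HIT. Cache (LRU->MRU): [S O C]
  16. access N: MISS, evict S. Cache (LRU->MRU): [O C N]
  17. access H: MISS, evict O. Cache (LRU->MRU): [C N H]
  18. access O: MISS, evict C. Cache (LRU->MRU): [N H O]
  19. access O: HIT. Cache (LRU->MRU): [N H O]
  20. access Z: MISS, evict N. Cache (LRU->MRU): [H O Z]
  21. access C: MISS, evict H. Cache (LRU->MRU): [O Z C]
  22. access O: HIT. Cache (LRU->MRU): [Z C O]
  23. access I: MISS, evict Z. Cache (LRU->MRU): [C O I]
  24. access B: MISS, evict C. Cache (LRU->MRU): [O I B]
  25. access B: HIT. Cache (LRU->MRU): [O I B]
  26. access G: MISS, evict O. Cache (LRU->MRU): [I B G]
Total: 10 hits, 16 misses, 13 evictions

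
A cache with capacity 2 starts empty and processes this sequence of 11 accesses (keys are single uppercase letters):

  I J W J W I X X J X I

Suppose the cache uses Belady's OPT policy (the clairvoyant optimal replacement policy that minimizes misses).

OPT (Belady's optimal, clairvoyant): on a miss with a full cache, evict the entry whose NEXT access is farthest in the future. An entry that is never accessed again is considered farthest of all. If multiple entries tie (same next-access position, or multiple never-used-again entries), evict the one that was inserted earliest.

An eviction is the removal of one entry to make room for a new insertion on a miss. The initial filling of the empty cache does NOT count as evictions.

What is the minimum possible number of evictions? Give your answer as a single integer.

OPT (Belady) simulation (capacity=2):
  1. access I: MISS. Cache: [I]
  2. access J: MISS. Cache: [I J]
  3. access W: MISS, evict I (next use: step 6). Cache: [J W]
  4. access J: HIT. Next use of J: step 9. Cache: [J W]
  5. access W: HIT. Next use of W: never. Cache: [J W]
  6. access I: MISS, evict W (next use: never). Cache: [J I]
  7. access X: MISS, evict I (next use: step 11). Cache: [J X]
  8. access X: HIT. Next use of X: step 10. Cache: [J X]
  9. access J: HIT. Next use of J: never. Cache: [J X]
  10. access X: HIT. Next use of X: never. Cache: [J X]
  11. access I: MISS, evict J (next use: never). Cache: [X I]
Total: 5 hits, 6 misses, 4 evictions

Answer: 4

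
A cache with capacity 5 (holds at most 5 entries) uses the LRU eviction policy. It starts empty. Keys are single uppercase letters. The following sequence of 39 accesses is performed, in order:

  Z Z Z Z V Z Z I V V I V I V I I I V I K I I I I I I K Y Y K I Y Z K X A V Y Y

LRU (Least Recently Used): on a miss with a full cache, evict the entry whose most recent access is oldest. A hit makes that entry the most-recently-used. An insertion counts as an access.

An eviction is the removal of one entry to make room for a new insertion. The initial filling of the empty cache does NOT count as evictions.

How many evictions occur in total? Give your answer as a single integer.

Answer: 4

Derivation:
LRU simulation (capacity=5):
  1. access Z: MISS. Cache (LRU->MRU): [Z]
  2. access Z: HIT. Cache (LRU->MRU): [Z]
  3. access Z: HIT. Cache (LRU->MRU): [Z]
  4. access Z: HIT. Cache (LRU->MRU): [Z]
  5. access V: MISS. Cache (LRU->MRU): [Z V]
  6. access Z: HIT. Cache (LRU->MRU): [V Z]
  7. access Z: HIT. Cache (LRU->MRU): [V Z]
  8. access I: MISS. Cache (LRU->MRU): [V Z I]
  9. access V: HIT. Cache (LRU->MRU): [Z I V]
  10. access V: HIT. Cache (LRU->MRU): [Z I V]
  11. access I: HIT. Cache (LRU->MRU): [Z V I]
  12. access V: HIT. Cache (LRU->MRU): [Z I V]
  13. access I: HIT. Cache (LRU->MRU): [Z V I]
  14. access V: HIT. Cache (LRU->MRU): [Z I V]
  15. access I: HIT. Cache (LRU->MRU): [Z V I]
  16. access I: HIT. Cache (LRU->MRU): [Z V I]
  17. access I: HIT. Cache (LRU->MRU): [Z V I]
  18. access V: HIT. Cache (LRU->MRU): [Z I V]
  19. access I: HIT. Cache (LRU->MRU): [Z V I]
  20. access K: MISS. Cache (LRU->MRU): [Z V I K]
  21. access I: HIT. Cache (LRU->MRU): [Z V K I]
  22. access I: HIT. Cache (LRU->MRU): [Z V K I]
  23. access I: HIT. Cache (LRU->MRU): [Z V K I]
  24. access I: HIT. Cache (LRU->MRU): [Z V K I]
  25. access I: HIT. Cache (LRU->MRU): [Z V K I]
  26. access I: HIT. Cache (LRU->MRU): [Z V K I]
  27. access K: HIT. Cache (LRU->MRU): [Z V I K]
  28. access Y: MISS. Cache (LRU->MRU): [Z V I K Y]
  29. access Y: HIT. Cache (LRU->MRU): [Z V I K Y]
  30. access K: HIT. Cache (LRU->MRU): [Z V I Y K]
  31. access I: HIT. Cache (LRU->MRU): [Z V Y K I]
  32. access Y: HIT. Cache (LRU->MRU): [Z V K I Y]
  33. access Z: HIT. Cache (LRU->MRU): [V K I Y Z]
  34. access K: HIT. Cache (LRU->MRU): [V I Y Z K]
  35. access X: MISS, evict V. Cache (LRU->MRU): [I Y Z K X]
  36. access A: MISS, evict I. Cache (LRU->MRU): [Y Z K X A]
  37. access V: MISS, evict Y. Cache (LRU->MRU): [Z K X A V]
  38. access Y: MISS, evict Z. Cache (LRU->MRU): [K X A V Y]
  39. access Y: HIT. Cache (LRU->MRU): [K X A V Y]
Total: 30 hits, 9 misses, 4 evictions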